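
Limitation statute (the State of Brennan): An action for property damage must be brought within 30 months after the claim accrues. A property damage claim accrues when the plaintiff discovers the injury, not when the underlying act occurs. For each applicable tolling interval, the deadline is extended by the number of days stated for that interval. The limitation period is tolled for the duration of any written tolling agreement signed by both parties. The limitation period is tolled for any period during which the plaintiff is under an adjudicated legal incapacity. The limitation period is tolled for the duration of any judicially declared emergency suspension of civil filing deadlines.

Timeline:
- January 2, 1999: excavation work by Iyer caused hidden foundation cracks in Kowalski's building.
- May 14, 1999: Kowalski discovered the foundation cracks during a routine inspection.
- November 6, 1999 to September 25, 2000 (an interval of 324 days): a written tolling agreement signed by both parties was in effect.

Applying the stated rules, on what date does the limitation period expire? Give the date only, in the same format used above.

Accrual is tied to discovery, so the period began on May 14, 1999 rather than on January 2, 1999 when the act occurred.
The untolled deadline — 30 months after May 14, 1999 — is November 14, 2001.
Because the written tolling agreement ran from November 6, 1999 to September 25, 2000, the deadline is extended by 324 days to October 4, 2002.

October 4, 2002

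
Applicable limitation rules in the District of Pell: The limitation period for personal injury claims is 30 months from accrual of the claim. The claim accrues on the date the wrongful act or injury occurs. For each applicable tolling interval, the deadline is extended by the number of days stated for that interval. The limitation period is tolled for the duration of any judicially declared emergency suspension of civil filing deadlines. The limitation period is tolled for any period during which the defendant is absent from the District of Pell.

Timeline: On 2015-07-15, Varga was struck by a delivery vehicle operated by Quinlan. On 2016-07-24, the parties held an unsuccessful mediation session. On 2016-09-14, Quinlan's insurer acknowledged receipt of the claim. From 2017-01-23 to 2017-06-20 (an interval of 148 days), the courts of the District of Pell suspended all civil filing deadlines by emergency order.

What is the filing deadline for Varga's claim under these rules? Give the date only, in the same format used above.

2018-06-12

The claim accrued on 2015-07-15, when the wrongful act occurred.
30 months from 2015-07-15 is 2018-01-15.
The period was tolled for 148 days by the emergency suspension of filing deadlines (2017-01-23 to 2017-06-20), pushing the deadline to 2018-06-12.
None of the other events listed affects the running of the period under the stated rules.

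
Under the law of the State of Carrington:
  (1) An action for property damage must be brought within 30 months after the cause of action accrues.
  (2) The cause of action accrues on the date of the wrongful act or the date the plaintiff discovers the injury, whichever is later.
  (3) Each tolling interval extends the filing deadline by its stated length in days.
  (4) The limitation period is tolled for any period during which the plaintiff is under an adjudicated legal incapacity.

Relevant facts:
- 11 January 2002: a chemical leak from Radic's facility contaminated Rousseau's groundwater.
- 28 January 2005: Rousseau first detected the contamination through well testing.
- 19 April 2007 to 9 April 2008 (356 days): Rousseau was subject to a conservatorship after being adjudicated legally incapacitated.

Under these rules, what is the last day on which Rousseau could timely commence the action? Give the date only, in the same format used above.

Taking the later of the act (11 January 2002) and discovery (28 January 2005), the claim accrued on 28 January 2005.
30 months from 28 January 2005 is 28 July 2007.
Because the plaintiff's legal incapacity ran from 19 April 2007 to 9 April 2008, the deadline is extended by 356 days to 18 July 2008.

18 July 2008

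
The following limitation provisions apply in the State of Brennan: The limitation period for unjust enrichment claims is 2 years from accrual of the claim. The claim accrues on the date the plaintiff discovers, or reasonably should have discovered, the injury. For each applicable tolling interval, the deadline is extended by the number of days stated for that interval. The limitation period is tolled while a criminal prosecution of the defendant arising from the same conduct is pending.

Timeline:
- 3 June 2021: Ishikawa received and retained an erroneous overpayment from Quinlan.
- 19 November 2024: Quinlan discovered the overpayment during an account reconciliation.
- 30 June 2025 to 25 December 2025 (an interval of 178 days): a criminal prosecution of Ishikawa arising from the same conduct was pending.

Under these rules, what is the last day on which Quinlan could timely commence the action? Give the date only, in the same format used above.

Under the discovery rule, the claim accrued on 19 November 2024, when Quinlan discovered the injury — not on the 3 June 2021 date of the underlying act.
Adding the 2 years base period to 19 November 2024 gives a deadline of 19 November 2026, before any tolling.
The pending criminal prosecution from 30 June 2025 to 25 December 2025 tolled the period for 178 days, extending the deadline to 16 May 2027.

16 May 2027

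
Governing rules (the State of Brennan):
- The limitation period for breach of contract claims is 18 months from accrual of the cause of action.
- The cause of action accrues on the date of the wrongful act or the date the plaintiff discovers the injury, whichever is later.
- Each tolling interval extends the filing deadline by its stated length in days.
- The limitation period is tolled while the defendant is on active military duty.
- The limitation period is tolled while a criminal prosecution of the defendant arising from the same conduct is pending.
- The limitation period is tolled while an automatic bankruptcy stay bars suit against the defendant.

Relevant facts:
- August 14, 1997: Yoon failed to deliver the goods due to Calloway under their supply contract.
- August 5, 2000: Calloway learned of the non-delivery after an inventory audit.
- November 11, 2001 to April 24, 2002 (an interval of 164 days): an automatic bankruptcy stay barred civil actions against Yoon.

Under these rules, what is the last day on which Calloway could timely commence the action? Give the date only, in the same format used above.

Taking the later of the act (August 14, 1997) and discovery (August 5, 2000), the claim accrued on August 5, 2000.
The untolled deadline — 18 months after August 5, 2000 — is February 5, 2002.
The period was tolled for 164 days by the automatic bankruptcy stay (November 11, 2001 to April 24, 2002), pushing the deadline to July 19, 2002.

July 19, 2002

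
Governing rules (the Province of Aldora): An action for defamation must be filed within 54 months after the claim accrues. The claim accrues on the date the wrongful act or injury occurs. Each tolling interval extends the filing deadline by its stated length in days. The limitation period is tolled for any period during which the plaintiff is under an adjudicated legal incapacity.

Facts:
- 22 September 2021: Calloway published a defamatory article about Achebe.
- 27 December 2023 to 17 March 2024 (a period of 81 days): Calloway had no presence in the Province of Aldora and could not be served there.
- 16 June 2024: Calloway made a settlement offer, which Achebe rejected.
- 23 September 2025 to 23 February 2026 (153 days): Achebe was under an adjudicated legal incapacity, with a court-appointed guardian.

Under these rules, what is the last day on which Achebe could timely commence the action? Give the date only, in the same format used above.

The claim accrued on 22 September 2021, the date of the act.
54 months from 22 September 2021 is 22 March 2026.
The plaintiff's legal incapacity from 23 September 2025 to 23 February 2026 tolled the period for 153 days, extending the deadline to 22 August 2026.
No stated provision tolls the period for the defendant's absence, so the interval from 27 December 2023 to 17 March 2024 has no effect on the deadline.
Nothing else in the chronology tolls or restarts the period.

22 August 2026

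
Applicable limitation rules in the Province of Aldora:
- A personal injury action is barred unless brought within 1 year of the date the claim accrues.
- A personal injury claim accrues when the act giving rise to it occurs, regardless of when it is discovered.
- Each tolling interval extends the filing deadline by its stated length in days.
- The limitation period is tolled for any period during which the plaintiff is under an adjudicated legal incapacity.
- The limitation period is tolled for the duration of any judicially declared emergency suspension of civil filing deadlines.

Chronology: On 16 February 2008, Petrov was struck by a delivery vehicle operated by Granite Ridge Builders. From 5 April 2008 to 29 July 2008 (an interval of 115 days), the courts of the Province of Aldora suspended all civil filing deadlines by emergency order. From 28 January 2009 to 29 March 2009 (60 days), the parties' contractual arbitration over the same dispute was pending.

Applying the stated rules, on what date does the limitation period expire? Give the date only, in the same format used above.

11 June 2009

The claim accrued on 16 February 2008, when the wrongful act occurred.
Adding the 1 year base period to 16 February 2008 gives a deadline of 16 February 2009, before any tolling.
Because the emergency suspension of filing deadlines ran from 5 April 2008 to 29 July 2008, the deadline is extended by 115 days to 11 June 2009.
Although a pending arbitration ran from 28 January 2009 to 29 March 2009, the stated rules do not make that a tolling event, so it is disregarded.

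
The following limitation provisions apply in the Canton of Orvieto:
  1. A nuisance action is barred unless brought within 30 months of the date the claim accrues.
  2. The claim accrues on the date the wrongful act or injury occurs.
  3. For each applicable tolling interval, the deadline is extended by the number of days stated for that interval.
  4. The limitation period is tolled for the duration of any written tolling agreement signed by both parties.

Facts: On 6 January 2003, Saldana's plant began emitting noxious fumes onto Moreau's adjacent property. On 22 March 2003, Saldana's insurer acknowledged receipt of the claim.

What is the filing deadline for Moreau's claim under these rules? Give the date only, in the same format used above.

The claim accrued on 6 January 2003, the date of the act.
Adding the 30 months base period to 6 January 2003 gives a deadline of 6 July 2005, before any tolling.
None of the other events listed affects the running of the period under the stated rules.

6 July 2005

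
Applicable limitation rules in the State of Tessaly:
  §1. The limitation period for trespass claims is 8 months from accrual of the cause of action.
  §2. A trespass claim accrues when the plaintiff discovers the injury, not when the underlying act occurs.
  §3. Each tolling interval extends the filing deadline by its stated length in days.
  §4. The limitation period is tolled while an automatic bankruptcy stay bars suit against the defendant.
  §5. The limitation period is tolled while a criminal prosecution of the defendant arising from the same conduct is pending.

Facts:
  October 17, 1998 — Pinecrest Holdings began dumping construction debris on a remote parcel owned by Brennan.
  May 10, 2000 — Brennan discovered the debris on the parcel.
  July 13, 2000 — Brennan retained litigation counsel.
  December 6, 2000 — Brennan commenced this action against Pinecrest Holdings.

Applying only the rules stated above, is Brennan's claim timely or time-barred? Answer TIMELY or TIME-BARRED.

Under the discovery rule, the claim accrued on May 10, 2000, when Brennan discovered the injury — not on the October 17, 1998 date of the underlying act.
The untolled deadline — 8 months after May 10, 2000 — is January 10, 2001.
None of the other events listed affects the running of the period under the stated rules.
Brennan filed on December 6, 2000, before the January 10, 2001 deadline, so the action is timely.

TIMELY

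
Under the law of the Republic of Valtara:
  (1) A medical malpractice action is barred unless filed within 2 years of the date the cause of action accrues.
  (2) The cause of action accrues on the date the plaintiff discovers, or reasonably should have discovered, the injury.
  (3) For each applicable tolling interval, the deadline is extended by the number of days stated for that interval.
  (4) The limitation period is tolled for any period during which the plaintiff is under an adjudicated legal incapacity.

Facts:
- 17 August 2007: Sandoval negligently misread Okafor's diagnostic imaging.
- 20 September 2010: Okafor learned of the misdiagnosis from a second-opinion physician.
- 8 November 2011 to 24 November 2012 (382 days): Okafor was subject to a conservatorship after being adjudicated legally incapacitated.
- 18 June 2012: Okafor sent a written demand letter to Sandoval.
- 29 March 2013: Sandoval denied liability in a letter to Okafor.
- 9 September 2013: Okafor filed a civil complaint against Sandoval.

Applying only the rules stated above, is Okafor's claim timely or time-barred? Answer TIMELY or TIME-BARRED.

The claim did not accrue until Okafor discovered the injury on 20 September 2010; the 17 August 2007 act date does not start the clock under the stated rule.
Adding the 2 years base period to 20 September 2010 gives a deadline of 20 September 2012, before any tolling.
Because the plaintiff's legal incapacity ran from 8 November 2011 to 24 November 2012, the deadline is extended by 382 days to 7 October 2013.
Nothing else in the chronology tolls or restarts the period.
Filing on 9 September 2013 beat the 7 October 2013 deadline — the action is timely.

TIMELY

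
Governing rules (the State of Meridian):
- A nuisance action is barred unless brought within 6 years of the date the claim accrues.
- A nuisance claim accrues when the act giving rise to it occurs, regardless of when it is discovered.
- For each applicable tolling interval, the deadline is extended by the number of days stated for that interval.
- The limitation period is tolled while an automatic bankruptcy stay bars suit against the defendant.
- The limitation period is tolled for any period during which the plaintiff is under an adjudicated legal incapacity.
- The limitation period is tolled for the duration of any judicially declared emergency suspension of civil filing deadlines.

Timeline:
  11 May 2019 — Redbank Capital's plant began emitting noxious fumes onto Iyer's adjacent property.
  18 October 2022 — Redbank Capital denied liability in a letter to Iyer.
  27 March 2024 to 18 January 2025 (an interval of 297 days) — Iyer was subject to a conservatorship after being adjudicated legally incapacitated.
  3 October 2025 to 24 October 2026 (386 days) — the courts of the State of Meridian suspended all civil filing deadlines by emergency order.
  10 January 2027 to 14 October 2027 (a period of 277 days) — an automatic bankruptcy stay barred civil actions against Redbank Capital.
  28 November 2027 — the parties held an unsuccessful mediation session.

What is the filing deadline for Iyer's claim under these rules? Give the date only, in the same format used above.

The claim accrued on 11 May 2019, the date of the act.
6 years from 11 May 2019 is 11 May 2025.
Because the plaintiff's legal incapacity ran from 27 March 2024 to 18 January 2025, the deadline is extended by 297 days to 4 March 2026.
The emergency suspension of filing deadlines from 3 October 2025 to 24 October 2026 tolled the period for 386 days, extending the deadline to 25 March 2027.
The period was tolled for 277 days by the automatic bankruptcy stay (10 January 2027 to 14 October 2027), pushing the deadline to 27 December 2027.
Nothing else in the chronology tolls or restarts the period.

27 December 2027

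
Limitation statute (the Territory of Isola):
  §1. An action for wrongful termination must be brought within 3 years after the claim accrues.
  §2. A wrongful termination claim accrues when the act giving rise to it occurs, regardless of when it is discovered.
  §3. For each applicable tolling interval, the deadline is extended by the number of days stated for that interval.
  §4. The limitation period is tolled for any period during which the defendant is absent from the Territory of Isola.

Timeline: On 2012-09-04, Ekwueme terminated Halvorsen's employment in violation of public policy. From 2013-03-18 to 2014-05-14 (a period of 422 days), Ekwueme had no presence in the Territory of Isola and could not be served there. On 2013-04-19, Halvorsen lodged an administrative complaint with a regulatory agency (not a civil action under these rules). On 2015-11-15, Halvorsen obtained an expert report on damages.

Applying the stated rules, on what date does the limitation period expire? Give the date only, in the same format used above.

2016-10-30

The claim accrued on 2012-09-04, the date of the act.
Adding the 3 years base period to 2012-09-04 gives a deadline of 2015-09-04, before any tolling.
The period was tolled for 422 days by the defendant's absence from the jurisdiction (2013-03-18 to 2014-05-14), pushing the deadline to 2016-10-30.
None of the other events listed affects the running of the period under the stated rules.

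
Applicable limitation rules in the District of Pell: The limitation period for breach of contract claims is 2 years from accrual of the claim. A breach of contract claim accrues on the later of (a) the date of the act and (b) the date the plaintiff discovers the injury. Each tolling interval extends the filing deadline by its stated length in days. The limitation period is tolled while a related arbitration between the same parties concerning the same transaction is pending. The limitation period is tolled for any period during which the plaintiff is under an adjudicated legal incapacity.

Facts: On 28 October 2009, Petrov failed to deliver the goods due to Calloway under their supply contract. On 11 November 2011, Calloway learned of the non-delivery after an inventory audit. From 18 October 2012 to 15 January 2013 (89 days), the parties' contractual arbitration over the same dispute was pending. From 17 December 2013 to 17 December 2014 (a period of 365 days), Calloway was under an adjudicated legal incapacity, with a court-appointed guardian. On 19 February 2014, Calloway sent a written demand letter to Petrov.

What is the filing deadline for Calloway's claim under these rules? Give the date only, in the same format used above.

8 February 2015

The claim accrued on 11 November 2011 — the later of the 28 October 2009 act and the 11 November 2011 discovery.
2 years from 11 November 2011 is 11 November 2013.
The period was tolled for 89 days by the pending related arbitration (18 October 2012 to 15 January 2013), pushing the deadline to 8 February 2014.
The period was tolled for 365 days by the plaintiff's legal incapacity (17 December 2013 to 17 December 2014), pushing the deadline to 8 February 2015.
None of the other events listed affects the running of the period under the stated rules.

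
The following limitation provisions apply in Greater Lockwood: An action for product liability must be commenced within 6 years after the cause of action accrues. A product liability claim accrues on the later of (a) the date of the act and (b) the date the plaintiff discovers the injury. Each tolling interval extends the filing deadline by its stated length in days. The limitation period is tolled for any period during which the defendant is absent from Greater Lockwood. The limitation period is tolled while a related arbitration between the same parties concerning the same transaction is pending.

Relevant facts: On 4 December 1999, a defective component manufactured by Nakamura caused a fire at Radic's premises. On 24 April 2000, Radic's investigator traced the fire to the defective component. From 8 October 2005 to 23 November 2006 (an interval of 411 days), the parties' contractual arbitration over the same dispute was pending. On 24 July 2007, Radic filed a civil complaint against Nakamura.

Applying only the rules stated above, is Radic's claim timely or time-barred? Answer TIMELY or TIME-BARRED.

Taking the later of the act (4 December 1999) and discovery (24 April 2000), the claim accrued on 24 April 2000.
Adding the 6 years base period to 24 April 2000 gives a deadline of 24 April 2006, before any tolling.
Because the pending related arbitration ran from 8 October 2005 to 23 November 2006, the deadline is extended by 411 days to 9 June 2007.
Radic filed on 24 July 2007, after the 9 June 2007 deadline, so the action is time-barred.

TIME-BARRED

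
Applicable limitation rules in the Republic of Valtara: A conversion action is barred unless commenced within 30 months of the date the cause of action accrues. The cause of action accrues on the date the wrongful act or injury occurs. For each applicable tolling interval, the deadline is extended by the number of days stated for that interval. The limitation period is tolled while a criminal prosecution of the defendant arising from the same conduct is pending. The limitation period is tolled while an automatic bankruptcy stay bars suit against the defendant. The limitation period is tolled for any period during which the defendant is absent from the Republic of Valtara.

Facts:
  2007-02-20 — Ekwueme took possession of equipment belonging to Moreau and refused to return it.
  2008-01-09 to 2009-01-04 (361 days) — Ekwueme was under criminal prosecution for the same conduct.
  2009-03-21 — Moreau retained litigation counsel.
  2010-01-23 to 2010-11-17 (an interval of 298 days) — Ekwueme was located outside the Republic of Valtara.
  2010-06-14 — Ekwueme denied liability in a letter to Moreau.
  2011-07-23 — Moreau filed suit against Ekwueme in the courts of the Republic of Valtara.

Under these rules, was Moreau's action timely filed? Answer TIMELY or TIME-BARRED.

The limitation period began to run on 2007-02-20.
30 months from 2007-02-20 is 2009-08-20.
The pending criminal prosecution from 2008-01-09 to 2009-01-04 tolled the period for 361 days, extending the deadline to 2010-08-16.
Because the defendant's absence from the jurisdiction ran from 2010-01-23 to 2010-11-17, the deadline is extended by 298 days to 2011-06-10.
Nothing else in the chronology tolls or restarts the period.
Moreau filed on 2011-07-23, after the 2011-06-10 deadline, so the action is time-barred.

TIME-BARRED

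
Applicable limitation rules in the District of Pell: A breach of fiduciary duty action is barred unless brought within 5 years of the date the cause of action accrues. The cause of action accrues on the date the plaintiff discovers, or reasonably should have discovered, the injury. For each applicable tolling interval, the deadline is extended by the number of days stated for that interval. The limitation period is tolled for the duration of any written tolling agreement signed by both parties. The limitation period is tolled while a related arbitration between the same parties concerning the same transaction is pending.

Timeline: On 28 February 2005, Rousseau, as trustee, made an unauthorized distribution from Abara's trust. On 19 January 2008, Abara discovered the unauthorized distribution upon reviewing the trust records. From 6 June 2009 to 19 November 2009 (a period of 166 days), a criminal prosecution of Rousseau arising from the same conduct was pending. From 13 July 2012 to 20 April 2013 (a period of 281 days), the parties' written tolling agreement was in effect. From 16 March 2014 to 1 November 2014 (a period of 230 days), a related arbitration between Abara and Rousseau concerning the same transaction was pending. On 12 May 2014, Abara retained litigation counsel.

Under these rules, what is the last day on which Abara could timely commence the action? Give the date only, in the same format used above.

27 October 2013

Under the discovery rule, the claim accrued on 19 January 2008, when Abara discovered the injury — not on the 28 February 2005 date of the underlying act.
The untolled deadline — 5 years after 19 January 2008 — is 19 January 2013.
Because the written tolling agreement ran from 13 July 2012 to 20 April 2013, the deadline is extended by 281 days to 27 October 2013.
By the time the pending related arbitration began on 16 March 2014, the limitation period had already expired on 27 October 2013; that interval cannot revive it.
Although a criminal prosecution ran from 6 June 2009 to 19 November 2009, the stated rules do not make that a tolling event, so it is disregarded.
The other events in the timeline have no effect on the limitation period under the stated rules.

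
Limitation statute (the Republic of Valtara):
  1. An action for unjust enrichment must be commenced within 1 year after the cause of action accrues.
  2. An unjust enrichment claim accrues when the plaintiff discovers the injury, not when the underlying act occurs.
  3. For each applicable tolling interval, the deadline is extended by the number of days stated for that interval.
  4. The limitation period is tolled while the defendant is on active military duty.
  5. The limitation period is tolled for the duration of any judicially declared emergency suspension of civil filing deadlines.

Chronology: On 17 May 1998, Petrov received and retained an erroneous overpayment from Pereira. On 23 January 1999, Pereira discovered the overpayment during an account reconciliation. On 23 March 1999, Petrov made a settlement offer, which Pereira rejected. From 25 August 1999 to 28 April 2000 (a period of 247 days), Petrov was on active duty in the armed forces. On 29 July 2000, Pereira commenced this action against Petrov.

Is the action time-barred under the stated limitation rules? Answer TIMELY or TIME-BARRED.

TIMELY

Accrual is tied to discovery, so the period began on 23 January 1999 rather than on 17 May 1998 when the act occurred.
The untolled deadline — 1 year after 23 January 1999 — is 23 January 2000.
The period was tolled for 247 days by the defendant's active military service (25 August 1999 to 28 April 2000), pushing the deadline to 26 September 2000.
Nothing else in the chronology tolls or restarts the period.
Filing on 29 July 2000 beat the 26 September 2000 deadline — the action is timely.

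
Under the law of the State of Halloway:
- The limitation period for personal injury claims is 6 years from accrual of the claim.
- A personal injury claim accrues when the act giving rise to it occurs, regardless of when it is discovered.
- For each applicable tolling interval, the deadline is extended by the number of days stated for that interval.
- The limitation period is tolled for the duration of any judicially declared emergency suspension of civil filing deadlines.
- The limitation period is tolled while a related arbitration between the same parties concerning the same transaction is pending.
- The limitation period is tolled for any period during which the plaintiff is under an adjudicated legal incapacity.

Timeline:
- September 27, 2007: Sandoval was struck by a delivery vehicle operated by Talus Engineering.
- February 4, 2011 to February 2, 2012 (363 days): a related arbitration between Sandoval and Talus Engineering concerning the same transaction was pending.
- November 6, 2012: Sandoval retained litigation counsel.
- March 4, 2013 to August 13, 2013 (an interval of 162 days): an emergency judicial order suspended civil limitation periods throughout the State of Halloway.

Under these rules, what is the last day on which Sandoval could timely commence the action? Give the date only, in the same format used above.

March 6, 2015

The limitation period began to run on September 27, 2007.
Adding the 6 years base period to September 27, 2007 gives a deadline of September 27, 2013, before any tolling.
The pending related arbitration from February 4, 2011 to February 2, 2012 tolled the period for 363 days, extending the deadline to September 25, 2014.
The period was tolled for 162 days by the emergency suspension of filing deadlines (March 4, 2013 to August 13, 2013), pushing the deadline to March 6, 2015.
None of the other events listed affects the running of the period under the stated rules.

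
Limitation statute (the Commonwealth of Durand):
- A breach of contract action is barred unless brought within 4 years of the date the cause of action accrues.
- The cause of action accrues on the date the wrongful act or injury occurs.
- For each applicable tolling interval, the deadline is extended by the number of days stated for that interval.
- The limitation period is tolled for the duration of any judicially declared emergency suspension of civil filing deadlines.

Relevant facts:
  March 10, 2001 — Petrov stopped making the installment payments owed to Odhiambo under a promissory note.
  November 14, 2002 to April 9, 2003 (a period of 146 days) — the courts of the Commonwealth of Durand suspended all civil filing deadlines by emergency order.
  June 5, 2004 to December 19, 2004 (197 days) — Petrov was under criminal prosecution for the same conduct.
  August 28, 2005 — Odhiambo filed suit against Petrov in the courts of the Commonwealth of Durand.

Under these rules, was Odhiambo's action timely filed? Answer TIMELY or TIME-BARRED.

TIME-BARRED

The cause of action accrued on March 10, 2001, the date of the act.
The untolled deadline — 4 years after March 10, 2001 — is March 10, 2005.
Because the emergency suspension of filing deadlines ran from November 14, 2002 to April 9, 2003, the deadline is extended by 146 days to August 3, 2005.
The pending criminal prosecution from June 5, 2004 to December 19, 2004 does not toll the period, because no stated rule makes a criminal prosecution a tolling event.
The August 28, 2005 filing falls after the August 3, 2005 deadline; the claim is time-barred.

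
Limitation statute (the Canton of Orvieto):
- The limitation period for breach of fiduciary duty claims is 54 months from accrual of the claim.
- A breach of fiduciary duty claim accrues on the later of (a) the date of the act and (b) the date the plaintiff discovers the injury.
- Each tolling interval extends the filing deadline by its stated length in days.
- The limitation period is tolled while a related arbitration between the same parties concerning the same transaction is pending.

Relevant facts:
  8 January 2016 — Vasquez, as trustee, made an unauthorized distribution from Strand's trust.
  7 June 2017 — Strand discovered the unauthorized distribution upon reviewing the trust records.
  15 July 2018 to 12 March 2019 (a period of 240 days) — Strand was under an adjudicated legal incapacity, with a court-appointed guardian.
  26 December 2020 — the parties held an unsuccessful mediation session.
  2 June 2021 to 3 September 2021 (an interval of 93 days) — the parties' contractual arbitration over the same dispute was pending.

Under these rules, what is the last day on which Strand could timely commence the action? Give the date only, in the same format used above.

Because discovery on 7 June 2017 post-dates the 8 January 2016 act, accrual under the later-of rule falls on 7 June 2017.
Adding the 54 months base period to 7 June 2017 gives a deadline of 7 December 2021, before any tolling.
Because the pending related arbitration ran from 2 June 2021 to 3 September 2021, the deadline is extended by 93 days to 10 March 2022.
No stated provision tolls the period for the plaintiff's incapacity, so the interval from 15 July 2018 to 12 March 2019 has no effect on the deadline.
None of the other events listed affects the running of the period under the stated rules.

10 March 2022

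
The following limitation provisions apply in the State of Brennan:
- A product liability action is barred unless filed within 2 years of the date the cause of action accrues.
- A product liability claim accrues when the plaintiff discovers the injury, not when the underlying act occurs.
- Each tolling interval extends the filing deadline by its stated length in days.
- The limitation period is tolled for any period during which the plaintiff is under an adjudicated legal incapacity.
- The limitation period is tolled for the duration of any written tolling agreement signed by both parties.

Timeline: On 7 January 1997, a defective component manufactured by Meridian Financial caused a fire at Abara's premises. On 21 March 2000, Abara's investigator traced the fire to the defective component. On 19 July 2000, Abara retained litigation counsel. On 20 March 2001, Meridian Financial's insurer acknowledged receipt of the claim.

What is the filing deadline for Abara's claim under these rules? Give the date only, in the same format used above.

21 March 2002

The claim did not accrue until Abara discovered the injury on 21 March 2000; the 7 January 1997 act date does not start the clock under the stated rule.
2 years from 21 March 2000 is 21 March 2002.
Nothing else in the chronology tolls or restarts the period.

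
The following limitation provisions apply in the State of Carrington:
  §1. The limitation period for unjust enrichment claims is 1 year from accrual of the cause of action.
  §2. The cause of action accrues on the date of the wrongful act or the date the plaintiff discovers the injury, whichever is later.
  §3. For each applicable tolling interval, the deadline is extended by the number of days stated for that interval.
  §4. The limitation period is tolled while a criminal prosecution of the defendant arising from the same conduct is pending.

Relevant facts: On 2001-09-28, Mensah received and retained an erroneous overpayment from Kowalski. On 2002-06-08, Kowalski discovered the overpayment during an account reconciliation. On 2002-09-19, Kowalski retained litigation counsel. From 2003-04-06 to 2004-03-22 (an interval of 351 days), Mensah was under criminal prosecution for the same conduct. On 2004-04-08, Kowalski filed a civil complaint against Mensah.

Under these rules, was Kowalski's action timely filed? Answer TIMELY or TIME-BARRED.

TIMELY

Because discovery on 2002-06-08 post-dates the 2001-09-28 act, accrual under the later-of rule falls on 2002-06-08.
1 year from 2002-06-08 is 2003-06-08.
The pending criminal prosecution from 2003-04-06 to 2004-03-22 tolled the period for 351 days, extending the deadline to 2004-05-24.
Nothing else in the chronology tolls or restarts the period.
Filing on 2004-04-08 beat the 2004-05-24 deadline — the action is timely.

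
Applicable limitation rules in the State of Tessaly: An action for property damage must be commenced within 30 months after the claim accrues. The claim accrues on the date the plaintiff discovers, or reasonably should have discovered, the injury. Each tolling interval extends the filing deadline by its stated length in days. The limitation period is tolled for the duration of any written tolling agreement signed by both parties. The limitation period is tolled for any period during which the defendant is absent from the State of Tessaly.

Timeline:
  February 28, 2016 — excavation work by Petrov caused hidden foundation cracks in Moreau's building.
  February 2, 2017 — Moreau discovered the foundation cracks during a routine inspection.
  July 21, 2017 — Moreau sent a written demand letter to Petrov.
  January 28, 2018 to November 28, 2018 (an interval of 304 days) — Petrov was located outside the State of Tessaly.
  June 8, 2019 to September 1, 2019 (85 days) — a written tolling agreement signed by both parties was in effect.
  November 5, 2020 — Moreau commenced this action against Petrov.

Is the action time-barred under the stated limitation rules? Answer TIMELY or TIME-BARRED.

TIME-BARRED

Under the discovery rule, the claim accrued on February 2, 2017, when Moreau discovered the injury — not on the February 28, 2016 date of the underlying act.
Adding the 30 months base period to February 2, 2017 gives a deadline of August 2, 2019, before any tolling.
Because the defendant's absence from the jurisdiction ran from January 28, 2018 to November 28, 2018, the deadline is extended by 304 days to June 1, 2020.
The written tolling agreement from June 8, 2019 to September 1, 2019 tolled the period for 85 days, extending the deadline to August 25, 2020.
The other events in the timeline have no effect on the limitation period under the stated rules.
Moreau filed on November 5, 2020, after the August 25, 2020 deadline, so the action is time-barred.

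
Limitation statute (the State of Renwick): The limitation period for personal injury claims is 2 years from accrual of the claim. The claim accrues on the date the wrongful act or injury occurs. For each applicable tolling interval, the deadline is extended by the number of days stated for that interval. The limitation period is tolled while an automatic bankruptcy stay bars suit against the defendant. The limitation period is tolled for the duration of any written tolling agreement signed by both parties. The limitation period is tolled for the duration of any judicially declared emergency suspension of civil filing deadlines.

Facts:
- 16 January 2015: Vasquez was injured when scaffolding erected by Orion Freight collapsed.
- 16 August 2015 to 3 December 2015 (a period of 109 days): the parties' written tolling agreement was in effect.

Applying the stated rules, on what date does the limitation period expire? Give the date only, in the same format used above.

The claim accrued on 16 January 2015, when the wrongful act occurred.
The untolled deadline — 2 years after 16 January 2015 — is 16 January 2017.
The period was tolled for 109 days by the written tolling agreement (16 August 2015 to 3 December 2015), pushing the deadline to 5 May 2017.

5 May 2017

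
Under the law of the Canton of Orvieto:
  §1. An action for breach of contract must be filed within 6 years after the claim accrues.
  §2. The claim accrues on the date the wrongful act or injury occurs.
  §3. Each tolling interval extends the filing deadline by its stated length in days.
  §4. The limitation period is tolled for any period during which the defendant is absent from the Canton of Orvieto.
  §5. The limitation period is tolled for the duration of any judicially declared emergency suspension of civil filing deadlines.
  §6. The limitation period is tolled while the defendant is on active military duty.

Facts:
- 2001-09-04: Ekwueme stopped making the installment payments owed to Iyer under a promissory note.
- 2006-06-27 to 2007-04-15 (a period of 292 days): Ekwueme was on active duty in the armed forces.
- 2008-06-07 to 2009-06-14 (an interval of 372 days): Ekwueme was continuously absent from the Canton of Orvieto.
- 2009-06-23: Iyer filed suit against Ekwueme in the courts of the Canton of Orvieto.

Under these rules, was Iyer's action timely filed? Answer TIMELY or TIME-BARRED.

TIMELY

The limitation period began to run on 2001-09-04.
6 years from 2001-09-04 is 2007-09-04.
The period was tolled for 292 days by the defendant's active military service (2006-06-27 to 2007-04-15), pushing the deadline to 2008-06-22.
Because the defendant's absence from the jurisdiction ran from 2008-06-07 to 2009-06-14, the deadline is extended by 372 days to 2009-06-29.
The 2009-06-23 filing precedes the 2009-06-29 deadline; the claim is timely.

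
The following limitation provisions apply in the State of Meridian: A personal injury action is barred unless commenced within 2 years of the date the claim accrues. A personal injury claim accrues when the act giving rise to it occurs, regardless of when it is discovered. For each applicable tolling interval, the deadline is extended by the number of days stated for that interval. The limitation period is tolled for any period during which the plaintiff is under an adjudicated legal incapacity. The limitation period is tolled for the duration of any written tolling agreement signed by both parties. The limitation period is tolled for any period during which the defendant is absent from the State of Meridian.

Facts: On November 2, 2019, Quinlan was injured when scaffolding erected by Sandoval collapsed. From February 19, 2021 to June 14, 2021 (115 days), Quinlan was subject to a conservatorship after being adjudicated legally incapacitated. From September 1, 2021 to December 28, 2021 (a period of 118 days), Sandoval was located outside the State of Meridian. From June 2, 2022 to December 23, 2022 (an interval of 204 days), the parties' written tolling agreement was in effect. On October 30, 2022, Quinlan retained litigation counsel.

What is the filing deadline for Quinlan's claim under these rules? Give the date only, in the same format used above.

The limitation period began to run on November 2, 2019.
Adding the 2 years base period to November 2, 2019 gives a deadline of November 2, 2021, before any tolling.
The plaintiff's legal incapacity from February 19, 2021 to June 14, 2021 tolled the period for 115 days, extending the deadline to February 25, 2022.
Because the defendant's absence from the jurisdiction ran from September 1, 2021 to December 28, 2021, the deadline is extended by 118 days to June 23, 2022.
Because the written tolling agreement ran from June 2, 2022 to December 23, 2022, the deadline is extended by 204 days to January 13, 2023.
None of the other events listed affects the running of the period under the stated rules.

January 13, 2023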